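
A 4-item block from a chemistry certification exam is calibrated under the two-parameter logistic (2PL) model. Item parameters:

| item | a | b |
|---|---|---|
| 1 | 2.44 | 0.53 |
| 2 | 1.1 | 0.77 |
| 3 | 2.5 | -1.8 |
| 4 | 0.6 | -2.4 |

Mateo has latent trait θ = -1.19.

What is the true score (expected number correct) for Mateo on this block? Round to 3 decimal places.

1.614

P(θ) = 1 / (1 + exp(−a(θ − b)))
P_1 = 1/(1+e^{4.1968}) = 0.0148
P_2 = 1/(1+e^{2.1560}) = 0.1038
P_3 = 1/(1+e^{-1.5250}) = 0.8213
P_4 = 1/(1+e^{-0.7260}) = 0.6739
E[score] = 0.0148 + 0.1038 + 0.8213 + 0.6739 = 1.6138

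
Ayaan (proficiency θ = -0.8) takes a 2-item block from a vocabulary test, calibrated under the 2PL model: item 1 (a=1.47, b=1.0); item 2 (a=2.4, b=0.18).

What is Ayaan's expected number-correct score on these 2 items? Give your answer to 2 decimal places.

0.15

P(θ) = 1 / (1 + exp(−a(θ − b)))
P_1 = 1/(1+e^{2.6460}) = 0.0662
P_2 = 1/(1+e^{2.3520}) = 0.0869
E[score] = 0.0662 + 0.0869 = 0.1531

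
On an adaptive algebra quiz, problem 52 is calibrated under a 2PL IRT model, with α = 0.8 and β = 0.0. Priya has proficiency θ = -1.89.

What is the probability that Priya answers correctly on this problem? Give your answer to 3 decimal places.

P(θ) = 1 / (1 + exp(−α(θ − β)))
Exponent: 0.8 × (-1.89 − 0.0) = -1.5120
1/(1 + e^{1.5120}) = 0.1806

0.181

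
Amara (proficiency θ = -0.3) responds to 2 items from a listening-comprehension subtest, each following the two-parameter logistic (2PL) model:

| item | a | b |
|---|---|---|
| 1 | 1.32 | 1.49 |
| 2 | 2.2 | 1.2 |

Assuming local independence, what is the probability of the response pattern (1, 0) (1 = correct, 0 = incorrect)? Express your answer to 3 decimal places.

P(θ) = 1 / (1 + exp(−a(θ − b)))
P_1 = 1/(1+e^{2.3628}) = 0.0861
P_2 = 1/(1+e^{3.3000}) = 0.0356
L = P_1 × (1−P_2) = 0.0861 × 0.9644 = 0.08299

0.083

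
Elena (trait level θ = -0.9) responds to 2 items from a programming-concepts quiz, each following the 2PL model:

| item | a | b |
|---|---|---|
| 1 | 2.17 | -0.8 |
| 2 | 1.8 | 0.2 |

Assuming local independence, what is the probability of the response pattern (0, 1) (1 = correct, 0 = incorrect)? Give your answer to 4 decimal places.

0.0672

P(θ) = 1 / (1 + exp(−a(θ − b)))
P_1 = 1/(1+e^{0.2170}) = 0.4460
P_2 = 1/(1+e^{1.9800}) = 0.1213
L = (1−P_1) × P_2 = 0.5540 × 0.1213 = 0.06722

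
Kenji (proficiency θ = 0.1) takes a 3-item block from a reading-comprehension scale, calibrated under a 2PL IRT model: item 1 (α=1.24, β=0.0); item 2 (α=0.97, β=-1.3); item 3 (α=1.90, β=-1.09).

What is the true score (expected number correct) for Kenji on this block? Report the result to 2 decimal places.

2.23

P(θ) = 1 / (1 + exp(−α(θ − β)))
P_1 = 1/(1+e^{-0.1240}) = 0.5310
P_2 = 1/(1+e^{-1.3580}) = 0.7954
P_3 = 1/(1+e^{-2.2610}) = 0.9056
E[score] = 0.5310 + 0.7954 + 0.9056 = 2.2320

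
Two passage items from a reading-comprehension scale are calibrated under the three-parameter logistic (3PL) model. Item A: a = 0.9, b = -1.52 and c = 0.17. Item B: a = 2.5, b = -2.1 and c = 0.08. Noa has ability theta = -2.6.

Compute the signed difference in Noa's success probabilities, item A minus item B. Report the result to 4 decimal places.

P(theta) = c + (1 − c) · 1 / (1 + exp(−a(theta − b)))
P_A = 0.3978
P_B = 0.2849
P_A − P_B = 0.1129

0.1129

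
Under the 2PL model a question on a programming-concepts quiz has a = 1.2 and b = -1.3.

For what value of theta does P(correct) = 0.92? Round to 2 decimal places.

P(theta) = 1 / (1 + exp(−a(theta − b)))
logit = ln(0.9200/0.0800) = 2.4423
theta = b + logit/(a) = -1.3 + 2.4423/1.2000 = 0.7353

0.74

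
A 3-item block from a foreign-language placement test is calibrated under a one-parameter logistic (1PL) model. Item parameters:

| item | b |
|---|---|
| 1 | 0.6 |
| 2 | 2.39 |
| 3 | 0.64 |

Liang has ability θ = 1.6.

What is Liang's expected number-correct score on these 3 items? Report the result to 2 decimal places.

1.77

P(θ) = 1 / (1 + exp(−(θ − b)))
P_1 = 1/(1+e^{-1.0000}) = 0.7311
P_2 = 1/(1+e^{0.7900}) = 0.3122
P_3 = 1/(1+e^{-0.9600}) = 0.7231
E[score] = 0.7311 + 0.3122 + 0.7231 = 1.7663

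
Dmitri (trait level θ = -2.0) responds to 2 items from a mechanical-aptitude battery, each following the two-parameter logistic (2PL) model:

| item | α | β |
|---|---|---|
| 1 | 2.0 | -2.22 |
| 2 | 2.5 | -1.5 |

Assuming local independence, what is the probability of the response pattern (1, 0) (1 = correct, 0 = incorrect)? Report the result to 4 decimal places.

P(θ) = 1 / (1 + exp(−α(θ − β)))
P_1 = 1/(1+e^{-0.4400}) = 0.6083
P_2 = 1/(1+e^{1.2500}) = 0.2227
L = P_1 × (1−P_2) = 0.6083 × 0.7773 = 0.47280

0.4728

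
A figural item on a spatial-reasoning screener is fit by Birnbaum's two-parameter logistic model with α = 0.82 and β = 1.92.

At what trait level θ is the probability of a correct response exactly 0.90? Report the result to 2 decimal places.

4.60

P(θ) = 1 / (1 + exp(−α(θ − β)))
logit = ln(0.9000/0.1000) = 2.1972
θ = β + logit/(α) = 1.92 + 2.1972/0.8200 = 4.5995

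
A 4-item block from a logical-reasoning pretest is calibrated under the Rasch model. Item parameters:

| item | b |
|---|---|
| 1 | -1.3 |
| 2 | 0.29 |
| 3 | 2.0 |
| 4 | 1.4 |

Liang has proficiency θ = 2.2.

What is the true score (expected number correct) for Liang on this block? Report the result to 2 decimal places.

3.08

P(θ) = 1 / (1 + exp(−(θ − b)))
P_1 = 1/(1+e^{-3.5000}) = 0.9707
P_2 = 1/(1+e^{-1.9100}) = 0.8710
P_3 = 1/(1+e^{-0.2000}) = 0.5498
P_4 = 1/(1+e^{-0.8000}) = 0.6900
E[score] = 0.9707 + 0.8710 + 0.5498 + 0.6900 = 3.0815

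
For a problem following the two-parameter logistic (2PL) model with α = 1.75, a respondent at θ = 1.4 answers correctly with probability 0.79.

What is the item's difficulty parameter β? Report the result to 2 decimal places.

P(θ) = 1 / (1 + exp(−α(θ − β)))
logit(0.79) = ln(0.79/0.21) = 1.3249
β = θ − logit/(α) = 1.4 − 1.3249/1.7500 = 0.6429

0.64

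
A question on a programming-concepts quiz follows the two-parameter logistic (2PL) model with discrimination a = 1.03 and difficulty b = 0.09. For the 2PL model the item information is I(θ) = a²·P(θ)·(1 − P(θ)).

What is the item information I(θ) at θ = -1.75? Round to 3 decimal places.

0.120

P = 1/(1+e^{1.8952}) = 0.1307
P(1−P) = 0.1307 × 0.8693 = 0.1136
I = a² × P(1−P) = 1.03² × 0.1136 = 0.12050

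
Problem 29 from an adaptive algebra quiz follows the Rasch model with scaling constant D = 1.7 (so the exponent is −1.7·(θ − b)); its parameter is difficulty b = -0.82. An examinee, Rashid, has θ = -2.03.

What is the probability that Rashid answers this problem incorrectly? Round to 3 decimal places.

0.887

P(θ) = 1 / (1 + exp(−D·(θ − b)))
Exponent: 1.7 × (-2.03 − (-0.82)) = -2.0570
1/(1 + e^{2.0570}) = 0.1133
P = 0.1133
P(incorrect) = 1 − 0.1133 = 0.8867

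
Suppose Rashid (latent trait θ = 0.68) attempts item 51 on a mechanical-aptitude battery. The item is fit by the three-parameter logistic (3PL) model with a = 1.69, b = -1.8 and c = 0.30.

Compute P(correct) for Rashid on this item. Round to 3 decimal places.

P(θ) = c + (1 − c) · 1 / (1 + exp(−a(θ − b)))
Exponent: 1.69 × (0.68 − (-1.8)) = 4.1912
1/(1 + e^{-4.1912}) = 0.9851
P = 0.30 + 0.70 × 0.9851 = 0.9896

0.990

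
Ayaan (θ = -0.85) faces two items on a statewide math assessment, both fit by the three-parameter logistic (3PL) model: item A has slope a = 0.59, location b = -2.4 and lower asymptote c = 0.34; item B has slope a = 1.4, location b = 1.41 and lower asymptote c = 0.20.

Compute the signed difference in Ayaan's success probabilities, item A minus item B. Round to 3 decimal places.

P(θ) = c + (1 − c) · 1 / (1 + exp(−a(θ − b)))
P_A = 0.8112
P_B = 0.2324
P_A − P_B = 0.5788

0.579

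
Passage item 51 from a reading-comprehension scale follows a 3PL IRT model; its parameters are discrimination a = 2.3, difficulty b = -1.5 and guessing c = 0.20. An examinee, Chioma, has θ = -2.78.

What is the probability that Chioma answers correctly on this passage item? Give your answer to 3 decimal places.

0.240

P(θ) = c + (1 − c) · 1 / (1 + exp(−a(θ − b)))
Exponent: 2.3 × (-2.78 − (-1.5)) = -2.9440
1/(1 + e^{2.9440}) = 0.0500
P = 0.20 + 0.80 × 0.0500 = 0.2400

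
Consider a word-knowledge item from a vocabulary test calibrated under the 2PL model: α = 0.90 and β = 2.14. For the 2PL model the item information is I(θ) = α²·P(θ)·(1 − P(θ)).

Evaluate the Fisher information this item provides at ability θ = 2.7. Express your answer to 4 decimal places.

0.1902

P = 1/(1+e^{-0.5040}) = 0.6234
P(1−P) = 0.6234 × 0.3766 = 0.2348
I = α² × P(1−P) = 0.90² × 0.2348 = 0.19017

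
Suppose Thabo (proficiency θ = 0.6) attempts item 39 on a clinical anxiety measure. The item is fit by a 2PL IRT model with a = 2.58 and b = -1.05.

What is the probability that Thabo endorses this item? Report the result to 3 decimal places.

P(θ) = 1 / (1 + exp(−a(θ − b)))
Exponent: 2.58 × (0.6 − (-1.05)) = 4.2570
1/(1 + e^{-4.2570}) = 0.9860

0.986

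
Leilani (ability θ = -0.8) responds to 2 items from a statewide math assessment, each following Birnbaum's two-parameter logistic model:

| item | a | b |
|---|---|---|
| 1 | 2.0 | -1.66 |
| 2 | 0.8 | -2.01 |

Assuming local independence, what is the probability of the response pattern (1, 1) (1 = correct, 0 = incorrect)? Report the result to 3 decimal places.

P(θ) = 1 / (1 + exp(−a(θ − b)))
P_1 = 1/(1+e^{-1.7200}) = 0.8481
P_2 = 1/(1+e^{-0.9680}) = 0.7247
L = P_1 × P_2 = 0.8481 × 0.7247 = 0.61466

0.615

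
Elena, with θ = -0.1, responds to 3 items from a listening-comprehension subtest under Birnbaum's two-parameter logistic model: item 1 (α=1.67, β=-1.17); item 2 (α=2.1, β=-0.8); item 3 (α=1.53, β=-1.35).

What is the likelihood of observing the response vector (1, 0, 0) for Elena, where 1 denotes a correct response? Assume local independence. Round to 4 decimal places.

P(θ) = 1 / (1 + exp(−α(θ − β)))
P_1 = 1/(1+e^{-1.7869}) = 0.8565
P_2 = 1/(1+e^{-1.4700}) = 0.8131
P_3 = 1/(1+e^{-1.9125}) = 0.8713
L = P_1 × (1−P_2) × (1−P_3) = 0.8565 × 0.1869 × 0.1287 = 0.02061

0.0206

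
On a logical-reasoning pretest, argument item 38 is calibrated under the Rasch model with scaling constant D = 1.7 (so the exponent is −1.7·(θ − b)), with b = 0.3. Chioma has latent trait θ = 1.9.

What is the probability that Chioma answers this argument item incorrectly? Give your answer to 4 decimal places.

0.0618

P(θ) = 1 / (1 + exp(−D·(θ − b)))
Exponent: 1.7 × (1.9 − 0.3) = 2.7200
1/(1 + e^{-2.7200}) = 0.9382
P = 0.9382
P(incorrect) = 1 − 0.9382 = 0.0618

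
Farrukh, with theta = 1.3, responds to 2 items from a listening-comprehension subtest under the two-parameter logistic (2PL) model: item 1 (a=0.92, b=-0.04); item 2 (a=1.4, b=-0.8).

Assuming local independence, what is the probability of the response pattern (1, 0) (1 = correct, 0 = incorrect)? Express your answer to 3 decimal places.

0.039

P(theta) = 1 / (1 + exp(−a(theta − b)))
P_1 = 1/(1+e^{-1.2328}) = 0.7743
P_2 = 1/(1+e^{-2.9400}) = 0.9498
L = P_1 × (1−P_2) = 0.7743 × 0.0502 = 0.03888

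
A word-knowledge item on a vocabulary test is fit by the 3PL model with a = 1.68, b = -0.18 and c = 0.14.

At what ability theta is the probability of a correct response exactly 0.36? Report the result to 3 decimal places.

P(theta) = c + (1 − c) · 1 / (1 + exp(−a(theta − b)))
Remove guessing floor: (0.36 − 0.14)/(1 − 0.14) = 0.2558
logit = ln(0.2558/0.7442) = -1.0678
theta = b + logit/(a) = -0.18 + (-1.0678)/1.6800 = -0.8156

-0.816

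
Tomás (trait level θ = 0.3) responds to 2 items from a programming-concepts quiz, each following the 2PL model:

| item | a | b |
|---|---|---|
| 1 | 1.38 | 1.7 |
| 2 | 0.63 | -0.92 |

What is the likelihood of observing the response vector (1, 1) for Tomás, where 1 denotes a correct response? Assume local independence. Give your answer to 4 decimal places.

0.0864

P(θ) = 1 / (1 + exp(−a(θ − b)))
P_1 = 1/(1+e^{1.9320}) = 0.1265
P_2 = 1/(1+e^{-0.7686}) = 0.6832
L = P_1 × P_2 = 0.1265 × 0.6832 = 0.08645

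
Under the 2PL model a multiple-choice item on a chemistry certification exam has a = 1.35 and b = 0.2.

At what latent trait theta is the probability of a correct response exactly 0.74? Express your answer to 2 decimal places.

0.97

P(theta) = 1 / (1 + exp(−a(theta − b)))
logit = ln(0.7400/0.2600) = 1.0460
theta = b + logit/(a) = 0.2 + 1.0460/1.3500 = 0.9748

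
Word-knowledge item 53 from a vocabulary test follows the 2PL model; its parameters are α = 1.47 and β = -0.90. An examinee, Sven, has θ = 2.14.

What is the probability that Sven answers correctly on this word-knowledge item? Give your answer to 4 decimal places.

P(θ) = 1 / (1 + exp(−α(θ − β)))
Exponent: 1.47 × (2.14 − (-0.90)) = 4.4688
1/(1 + e^{-4.4688}) = 0.9887

0.9887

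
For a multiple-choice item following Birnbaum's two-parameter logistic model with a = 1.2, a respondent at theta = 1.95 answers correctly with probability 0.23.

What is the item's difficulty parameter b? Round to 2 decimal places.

P(theta) = 1 / (1 + exp(−a(theta − b)))
logit(0.23) = ln(0.23/0.77) = -1.2083
b = theta − logit/(a) = 1.95 − (-1.2083)/1.2000 = 2.9569

2.96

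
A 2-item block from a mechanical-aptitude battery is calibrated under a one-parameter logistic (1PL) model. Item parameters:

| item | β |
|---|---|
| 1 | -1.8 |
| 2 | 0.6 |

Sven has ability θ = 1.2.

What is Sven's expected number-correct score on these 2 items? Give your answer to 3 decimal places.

1.598

P(θ) = 1 / (1 + exp(−(θ − β)))
P_1 = 1/(1+e^{-3.0000}) = 0.9526
P_2 = 1/(1+e^{-0.6000}) = 0.6457
E[score] = 0.9526 + 0.6457 = 1.5982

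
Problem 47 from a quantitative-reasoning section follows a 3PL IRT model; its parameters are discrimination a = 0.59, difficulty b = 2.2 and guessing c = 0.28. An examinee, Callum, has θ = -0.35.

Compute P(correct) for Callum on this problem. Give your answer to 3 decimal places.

0.411

P(θ) = c + (1 − c) · 1 / (1 + exp(−a(θ − b)))
Exponent: 0.59 × (-0.35 − 2.2) = -1.5045
1/(1 + e^{1.5045}) = 0.1818
P = 0.28 + 0.72 × 0.1818 = 0.4109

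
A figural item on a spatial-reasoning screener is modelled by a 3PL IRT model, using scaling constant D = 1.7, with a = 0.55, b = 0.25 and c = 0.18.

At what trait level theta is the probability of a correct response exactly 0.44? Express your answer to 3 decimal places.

-0.571

P(theta) = c + (1 − c) · 1 / (1 + exp(−D·a(theta − b)))
Remove guessing floor: (0.44 − 0.18)/(1 − 0.18) = 0.3171
logit = ln(0.3171/0.6829) = -0.7673
theta = b + logit/(1.7·a) = 0.25 + (-0.7673)/0.9350 = -0.5706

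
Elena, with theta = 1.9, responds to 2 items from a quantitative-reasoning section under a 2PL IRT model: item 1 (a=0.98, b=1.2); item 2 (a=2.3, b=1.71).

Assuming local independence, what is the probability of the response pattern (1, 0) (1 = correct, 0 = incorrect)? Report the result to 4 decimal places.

0.2610

P(theta) = 1 / (1 + exp(−a(theta − b)))
P_1 = 1/(1+e^{-0.6860}) = 0.6651
P_2 = 1/(1+e^{-0.4370}) = 0.6075
L = P_1 × (1−P_2) = 0.6651 × 0.3925 = 0.26101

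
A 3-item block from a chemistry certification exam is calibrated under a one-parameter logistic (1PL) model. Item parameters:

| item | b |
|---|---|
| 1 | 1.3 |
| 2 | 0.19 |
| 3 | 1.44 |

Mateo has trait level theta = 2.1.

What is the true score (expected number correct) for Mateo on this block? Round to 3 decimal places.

2.220

P(theta) = 1 / (1 + exp(−(theta − b)))
P_1 = 1/(1+e^{-0.8000}) = 0.6900
P_2 = 1/(1+e^{-1.9100}) = 0.8710
P_3 = 1/(1+e^{-0.6600}) = 0.6593
E[score] = 0.6900 + 0.8710 + 0.6593 = 2.2203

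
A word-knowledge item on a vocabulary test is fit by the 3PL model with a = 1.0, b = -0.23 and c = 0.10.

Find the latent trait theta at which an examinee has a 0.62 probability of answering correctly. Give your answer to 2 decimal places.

P(theta) = c + (1 − c) · 1 / (1 + exp(−a(theta − b)))
Remove guessing floor: (0.62 − 0.10)/(1 − 0.10) = 0.5778
logit = ln(0.5778/0.4222) = 0.3137
theta = b + logit/(a) = -0.23 + 0.3137/1.0000 = 0.0837

0.08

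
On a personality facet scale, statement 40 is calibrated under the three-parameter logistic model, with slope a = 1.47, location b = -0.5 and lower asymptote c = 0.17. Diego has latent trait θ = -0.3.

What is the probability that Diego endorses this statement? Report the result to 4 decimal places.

0.6456

P(θ) = c + (1 − c) · 1 / (1 + exp(−a(θ − b)))
Exponent: 1.47 × (-0.3 − (-0.5)) = 0.2940
1/(1 + e^{-0.2940}) = 0.5730
P = 0.17 + 0.83 × 0.5730 = 0.6456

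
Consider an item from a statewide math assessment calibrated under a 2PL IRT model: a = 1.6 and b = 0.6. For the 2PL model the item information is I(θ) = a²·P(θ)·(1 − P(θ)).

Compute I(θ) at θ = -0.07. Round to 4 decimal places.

0.4864

P = 1/(1+e^{1.0720}) = 0.2550
P(1−P) = 0.2550 × 0.7450 = 0.1900
I = a² × P(1−P) = 1.6² × 0.1900 = 0.48636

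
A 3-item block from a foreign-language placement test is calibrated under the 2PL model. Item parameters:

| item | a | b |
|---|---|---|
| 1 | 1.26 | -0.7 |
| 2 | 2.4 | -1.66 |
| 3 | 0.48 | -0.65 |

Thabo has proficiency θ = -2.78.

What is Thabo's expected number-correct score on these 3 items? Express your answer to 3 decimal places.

P(θ) = 1 / (1 + exp(−a(θ − b)))
P_1 = 1/(1+e^{2.6208}) = 0.0678
P_2 = 1/(1+e^{2.6880}) = 0.0637
P_3 = 1/(1+e^{1.0224}) = 0.2646
E[score] = 0.0678 + 0.0637 + 0.2646 = 0.3961

0.396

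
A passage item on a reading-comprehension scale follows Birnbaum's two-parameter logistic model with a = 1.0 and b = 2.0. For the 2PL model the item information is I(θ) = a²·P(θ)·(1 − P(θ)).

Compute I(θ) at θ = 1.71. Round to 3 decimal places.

P = 1/(1+e^{0.2900}) = 0.4280
P(1−P) = 0.4280 × 0.5720 = 0.2448
I = a² × P(1−P) = 1.0² × 0.2448 = 0.24482

0.245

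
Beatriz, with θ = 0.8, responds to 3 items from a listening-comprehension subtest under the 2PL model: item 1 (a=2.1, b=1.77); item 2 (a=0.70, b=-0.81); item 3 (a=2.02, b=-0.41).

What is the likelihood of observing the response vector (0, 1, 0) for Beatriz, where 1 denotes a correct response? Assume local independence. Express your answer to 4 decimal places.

0.0534

P(θ) = 1 / (1 + exp(−a(θ − b)))
P_1 = 1/(1+e^{2.0370}) = 0.1154
P_2 = 1/(1+e^{-1.1270}) = 0.7553
P_3 = 1/(1+e^{-2.4442}) = 0.9201
L = (1−P_1) × P_2 × (1−P_3) = 0.8846 × 0.7553 × 0.0799 = 0.05336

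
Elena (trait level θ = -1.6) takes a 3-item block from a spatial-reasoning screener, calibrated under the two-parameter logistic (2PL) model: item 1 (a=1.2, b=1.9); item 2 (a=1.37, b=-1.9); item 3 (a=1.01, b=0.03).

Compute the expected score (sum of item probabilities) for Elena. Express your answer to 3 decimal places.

0.778

P(θ) = 1 / (1 + exp(−a(θ − b)))
P_1 = 1/(1+e^{4.2000}) = 0.0148
P_2 = 1/(1+e^{-0.4110}) = 0.6013
P_3 = 1/(1+e^{1.6463}) = 0.1616
E[score] = 0.0148 + 0.6013 + 0.1616 = 0.7777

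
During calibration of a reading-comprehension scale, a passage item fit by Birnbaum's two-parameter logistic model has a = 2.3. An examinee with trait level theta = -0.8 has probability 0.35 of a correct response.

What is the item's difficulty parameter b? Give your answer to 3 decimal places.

-0.531

P(theta) = 1 / (1 + exp(−a(theta − b)))
logit(0.35) = ln(0.35/0.65) = -0.6190
b = theta − logit/(a) = -0.8 − (-0.6190)/2.3000 = -0.5309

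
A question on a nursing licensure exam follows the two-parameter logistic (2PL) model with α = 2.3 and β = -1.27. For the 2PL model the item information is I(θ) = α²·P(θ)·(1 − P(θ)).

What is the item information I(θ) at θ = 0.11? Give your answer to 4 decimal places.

0.2039

P = 1/(1+e^{-3.1740}) = 0.9598
P(1−P) = 0.9598 × 0.0402 = 0.0385
I = α² × P(1−P) = 2.3² × 0.0385 = 0.20389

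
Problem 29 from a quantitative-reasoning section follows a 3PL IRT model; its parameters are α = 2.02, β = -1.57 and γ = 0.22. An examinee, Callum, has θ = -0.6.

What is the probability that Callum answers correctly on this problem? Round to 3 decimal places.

P(θ) = γ + (1 − γ) · 1 / (1 + exp(−α(θ − β)))
Exponent: 2.02 × (-0.6 − (-1.57)) = 1.9594
1/(1 + e^{-1.9594}) = 0.8765
P = 0.22 + 0.78 × 0.8765 = 0.9036

0.904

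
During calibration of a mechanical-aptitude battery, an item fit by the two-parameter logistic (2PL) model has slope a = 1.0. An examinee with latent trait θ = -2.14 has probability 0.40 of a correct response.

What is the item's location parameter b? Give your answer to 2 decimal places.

P(θ) = 1 / (1 + exp(−a(θ − b)))
logit(0.40) = ln(0.40/0.60) = -0.4055
b = θ − logit/(a) = -2.14 − (-0.4055)/1.0000 = -1.7345

-1.73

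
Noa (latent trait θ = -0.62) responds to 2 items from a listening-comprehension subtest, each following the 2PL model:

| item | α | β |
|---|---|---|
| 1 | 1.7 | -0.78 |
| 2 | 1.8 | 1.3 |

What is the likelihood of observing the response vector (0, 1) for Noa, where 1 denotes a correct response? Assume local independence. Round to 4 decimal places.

P(θ) = 1 / (1 + exp(−α(θ − β)))
P_1 = 1/(1+e^{-0.2720}) = 0.5676
P_2 = 1/(1+e^{3.4560}) = 0.0306
L = (1−P_1) × P_2 = 0.4324 × 0.0306 = 0.01323

0.0132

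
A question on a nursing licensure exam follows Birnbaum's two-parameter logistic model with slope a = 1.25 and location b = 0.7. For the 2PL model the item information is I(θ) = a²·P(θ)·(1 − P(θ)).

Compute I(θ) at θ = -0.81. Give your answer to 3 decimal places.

0.178

P = 1/(1+e^{1.8875}) = 0.1315
P(1−P) = 0.1315 × 0.8685 = 0.1142
I = a² × P(1−P) = 1.25² × 0.1142 = 0.17848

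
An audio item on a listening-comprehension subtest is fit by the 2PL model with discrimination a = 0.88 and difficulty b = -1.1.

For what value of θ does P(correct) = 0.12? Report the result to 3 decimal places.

P(θ) = 1 / (1 + exp(−a(θ − b)))
logit = ln(0.1200/0.8800) = -1.9924
θ = b + logit/(a) = -1.1 + (-1.9924)/0.8800 = -3.3641

-3.364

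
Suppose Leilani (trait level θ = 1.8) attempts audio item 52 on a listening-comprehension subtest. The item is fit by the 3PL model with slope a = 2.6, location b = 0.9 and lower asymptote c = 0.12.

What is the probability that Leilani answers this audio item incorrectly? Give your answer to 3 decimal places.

P(θ) = c + (1 − c) · 1 / (1 + exp(−a(θ − b)))
Exponent: 2.6 × (1.8 − 0.9) = 2.3400
1/(1 + e^{-2.3400}) = 0.9121
P = 0.12 + 0.88 × 0.9121 = 0.9227
P(incorrect) = 1 − 0.9227 = 0.0773

0.077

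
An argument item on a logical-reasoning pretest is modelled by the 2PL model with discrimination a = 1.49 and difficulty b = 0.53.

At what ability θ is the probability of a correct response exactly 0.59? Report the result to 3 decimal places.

0.774

P(θ) = 1 / (1 + exp(−a(θ − b)))
logit = ln(0.5900/0.4100) = 0.3640
θ = b + logit/(a) = 0.53 + 0.3640/1.4900 = 0.7743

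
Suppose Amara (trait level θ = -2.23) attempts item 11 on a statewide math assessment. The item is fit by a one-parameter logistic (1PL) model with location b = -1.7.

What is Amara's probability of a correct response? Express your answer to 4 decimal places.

P(θ) = 1 / (1 + exp(−(θ − b)))
Exponent: (-2.23 − (-1.7)) = -0.5300
1/(1 + e^{0.5300}) = 0.3705
P = 0.3705

0.3705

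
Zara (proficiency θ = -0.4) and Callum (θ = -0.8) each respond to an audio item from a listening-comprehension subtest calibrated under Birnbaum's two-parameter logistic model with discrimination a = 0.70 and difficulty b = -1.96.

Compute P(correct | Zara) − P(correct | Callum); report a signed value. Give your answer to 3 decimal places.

P(θ) = 1 / (1 + exp(−a(θ − b)))
P(Zara) = 0.7488  [exponent 1.0920]
P(Callum) = 0.6925  [exponent 0.8120]
Difference = 0.7488 − 0.6925 = 0.0562

0.056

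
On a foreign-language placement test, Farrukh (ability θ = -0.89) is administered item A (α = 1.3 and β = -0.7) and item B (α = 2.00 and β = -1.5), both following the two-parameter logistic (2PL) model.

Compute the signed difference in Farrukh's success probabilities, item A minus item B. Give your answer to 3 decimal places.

P(θ) = 1 / (1 + exp(−α(θ − β)))
P_A = 0.4386
P_B = 0.7721
P_A − P_B = -0.3335

-0.334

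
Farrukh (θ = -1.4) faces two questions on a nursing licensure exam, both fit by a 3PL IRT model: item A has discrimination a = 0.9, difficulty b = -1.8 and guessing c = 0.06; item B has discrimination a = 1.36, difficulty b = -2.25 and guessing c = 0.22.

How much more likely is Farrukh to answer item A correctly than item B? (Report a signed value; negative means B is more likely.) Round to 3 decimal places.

-0.200

P(θ) = c + (1 − c) · 1 / (1 + exp(−a(θ − b)))
P_A = 0.6137
P_B = 0.8133
P_A − P_B = -0.1996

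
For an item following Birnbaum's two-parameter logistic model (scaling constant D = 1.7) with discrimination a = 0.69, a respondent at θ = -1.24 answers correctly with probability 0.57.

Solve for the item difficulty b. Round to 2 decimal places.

-1.48

P(θ) = 1 / (1 + exp(−D·a(θ − b)))
logit(0.57) = ln(0.57/0.43) = 0.2819
b = θ − logit/(1.7·a) = -1.24 − 0.2819/1.1730 = -1.4803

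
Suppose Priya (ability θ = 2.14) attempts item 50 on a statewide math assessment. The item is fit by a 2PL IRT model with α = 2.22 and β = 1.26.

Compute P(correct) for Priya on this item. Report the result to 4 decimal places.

0.8758

P(θ) = 1 / (1 + exp(−α(θ − β)))
Exponent: 2.22 × (2.14 − 1.26) = 1.9536
1/(1 + e^{-1.9536}) = 0.8758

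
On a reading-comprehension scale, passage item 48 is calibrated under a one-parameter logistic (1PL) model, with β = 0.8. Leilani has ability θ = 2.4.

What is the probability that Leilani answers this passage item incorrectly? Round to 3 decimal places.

P(θ) = 1 / (1 + exp(−(θ − β)))
Exponent: (2.4 − 0.8) = 1.6000
1/(1 + e^{-1.6000}) = 0.8320
P = 0.8320
P(incorrect) = 1 − 0.8320 = 0.1680

0.168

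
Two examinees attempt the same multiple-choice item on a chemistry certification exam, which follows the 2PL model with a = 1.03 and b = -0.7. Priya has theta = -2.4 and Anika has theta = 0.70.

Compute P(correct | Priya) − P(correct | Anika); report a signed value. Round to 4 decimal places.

P(theta) = 1 / (1 + exp(−a(theta − b)))
P(Priya) = 0.1479  [exponent -1.7510]
P(Anika) = 0.8088  [exponent 1.4420]
Difference = 0.1479 − 0.8088 = -0.6608

-0.6608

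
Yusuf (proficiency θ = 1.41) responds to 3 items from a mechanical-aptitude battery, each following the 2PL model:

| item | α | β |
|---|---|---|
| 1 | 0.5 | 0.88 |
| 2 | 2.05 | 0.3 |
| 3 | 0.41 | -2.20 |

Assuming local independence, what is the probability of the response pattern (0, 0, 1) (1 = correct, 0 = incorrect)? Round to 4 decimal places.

0.0329

P(θ) = 1 / (1 + exp(−α(θ − β)))
P_1 = 1/(1+e^{-0.2650}) = 0.5659
P_2 = 1/(1+e^{-2.2755}) = 0.9068
P_3 = 1/(1+e^{-1.4801}) = 0.8146
L = (1−P_1) × (1−P_2) × P_3 = 0.4341 × 0.0932 × 0.8146 = 0.03295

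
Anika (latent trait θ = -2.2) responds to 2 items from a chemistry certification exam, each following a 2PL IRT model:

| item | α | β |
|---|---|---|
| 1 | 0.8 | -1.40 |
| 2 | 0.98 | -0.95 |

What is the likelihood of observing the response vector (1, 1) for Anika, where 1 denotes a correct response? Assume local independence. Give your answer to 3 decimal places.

P(θ) = 1 / (1 + exp(−α(θ − β)))
P_1 = 1/(1+e^{0.6400}) = 0.3452
P_2 = 1/(1+e^{1.2250}) = 0.2271
L = P_1 × P_2 = 0.3452 × 0.2271 = 0.07839

0.078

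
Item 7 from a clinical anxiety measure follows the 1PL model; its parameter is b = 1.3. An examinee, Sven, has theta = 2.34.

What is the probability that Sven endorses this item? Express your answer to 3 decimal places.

P(theta) = 1 / (1 + exp(−(theta − b)))
Exponent: (2.34 − 1.3) = 1.0400
1/(1 + e^{-1.0400}) = 0.7389
P = 0.7389

0.739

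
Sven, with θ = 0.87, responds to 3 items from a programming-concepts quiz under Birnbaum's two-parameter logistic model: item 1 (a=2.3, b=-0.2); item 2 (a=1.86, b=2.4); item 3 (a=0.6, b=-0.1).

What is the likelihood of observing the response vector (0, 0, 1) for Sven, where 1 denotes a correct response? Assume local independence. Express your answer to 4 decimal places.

0.0477

P(θ) = 1 / (1 + exp(−a(θ − b)))
P_1 = 1/(1+e^{-2.4610}) = 0.9214
P_2 = 1/(1+e^{2.8458}) = 0.0549
P_3 = 1/(1+e^{-0.5820}) = 0.6415
L = (1−P_1) × (1−P_2) × P_3 = 0.0786 × 0.9451 × 0.6415 = 0.04768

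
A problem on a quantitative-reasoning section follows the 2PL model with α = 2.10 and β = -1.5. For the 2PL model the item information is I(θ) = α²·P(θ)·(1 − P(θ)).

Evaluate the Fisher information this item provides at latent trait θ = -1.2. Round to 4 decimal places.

1.0000

P = 1/(1+e^{-0.6300}) = 0.6525
P(1−P) = 0.6525 × 0.3475 = 0.2267
I = α² × P(1−P) = 2.10² × 0.2267 = 0.99995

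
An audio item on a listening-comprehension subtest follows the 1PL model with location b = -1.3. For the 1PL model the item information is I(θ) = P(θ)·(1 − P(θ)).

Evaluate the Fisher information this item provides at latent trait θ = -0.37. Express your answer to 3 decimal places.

0.203

P = 1/(1+e^{-0.9300}) = 0.7171
P(1−P) = 0.7171 × 0.2829 = 0.2029
I = P(1−P) = 0.20288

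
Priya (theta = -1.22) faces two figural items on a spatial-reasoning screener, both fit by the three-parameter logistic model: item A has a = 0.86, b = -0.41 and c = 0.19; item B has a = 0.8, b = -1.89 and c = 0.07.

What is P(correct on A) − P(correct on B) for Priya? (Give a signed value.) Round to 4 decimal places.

P(theta) = c + (1 − c) · 1 / (1 + exp(−a(theta − b)))
P_A = 0.4594
P_B = 0.6567
P_A − P_B = -0.1973

-0.1973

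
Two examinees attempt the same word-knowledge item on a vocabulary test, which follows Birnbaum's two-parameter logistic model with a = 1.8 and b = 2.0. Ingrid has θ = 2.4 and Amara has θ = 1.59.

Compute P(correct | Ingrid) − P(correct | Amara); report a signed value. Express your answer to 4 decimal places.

P(θ) = 1 / (1 + exp(−a(θ − b)))
P(Ingrid) = 0.6726  [exponent 0.7200]
P(Amara) = 0.3234  [exponent -0.7380]
Difference = 0.6726 − 0.3234 = 0.3492

0.3492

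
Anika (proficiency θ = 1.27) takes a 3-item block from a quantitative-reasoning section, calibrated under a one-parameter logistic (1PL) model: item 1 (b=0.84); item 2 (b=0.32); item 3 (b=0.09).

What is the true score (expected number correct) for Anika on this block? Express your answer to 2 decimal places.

P(θ) = 1 / (1 + exp(−(θ − b)))
P_1 = 1/(1+e^{-0.4300}) = 0.6059
P_2 = 1/(1+e^{-0.9500}) = 0.7211
P_3 = 1/(1+e^{-1.1800}) = 0.7649
E[score] = 0.6059 + 0.7211 + 0.7649 = 2.0919

2.09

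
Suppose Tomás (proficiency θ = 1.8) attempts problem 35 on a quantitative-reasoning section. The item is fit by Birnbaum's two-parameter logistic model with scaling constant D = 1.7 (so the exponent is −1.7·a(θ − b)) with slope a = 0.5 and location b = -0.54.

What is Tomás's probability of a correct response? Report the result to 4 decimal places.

P(θ) = 1 / (1 + exp(−D·a(θ − b)))
Exponent: 1.7 × 0.5 × (1.8 − (-0.54)) = 1.9890
1/(1 + e^{-1.9890}) = 0.8796
P = 0.8796

0.8796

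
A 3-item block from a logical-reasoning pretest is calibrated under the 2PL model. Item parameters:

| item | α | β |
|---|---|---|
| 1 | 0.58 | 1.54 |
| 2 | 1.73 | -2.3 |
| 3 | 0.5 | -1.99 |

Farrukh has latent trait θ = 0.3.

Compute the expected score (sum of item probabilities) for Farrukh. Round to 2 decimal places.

2.08

P(θ) = 1 / (1 + exp(−α(θ − β)))
P_1 = 1/(1+e^{0.7192}) = 0.3276
P_2 = 1/(1+e^{-4.4980}) = 0.9890
P_3 = 1/(1+e^{-1.1450}) = 0.7586
E[score] = 0.3276 + 0.9890 + 0.7586 = 2.0752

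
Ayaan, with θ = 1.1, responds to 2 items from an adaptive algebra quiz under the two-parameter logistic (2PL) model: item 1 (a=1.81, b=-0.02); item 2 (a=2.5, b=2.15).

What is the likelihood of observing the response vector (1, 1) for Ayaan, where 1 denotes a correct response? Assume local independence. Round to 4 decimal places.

P(θ) = 1 / (1 + exp(−a(θ − b)))
P_1 = 1/(1+e^{-2.0272}) = 0.8836
P_2 = 1/(1+e^{2.6250}) = 0.0675
L = P_1 × P_2 = 0.8836 × 0.0675 = 0.05969

0.0597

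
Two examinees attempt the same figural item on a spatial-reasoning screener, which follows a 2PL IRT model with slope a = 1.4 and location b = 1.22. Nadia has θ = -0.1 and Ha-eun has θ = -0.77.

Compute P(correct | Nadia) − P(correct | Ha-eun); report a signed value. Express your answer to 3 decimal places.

P(θ) = 1 / (1 + exp(−a(θ − b)))
P(Nadia) = 0.1361  [exponent -1.8480]
P(Ha-eun) = 0.0581  [exponent -2.7860]
Difference = 0.1361 − 0.0581 = 0.0780

0.078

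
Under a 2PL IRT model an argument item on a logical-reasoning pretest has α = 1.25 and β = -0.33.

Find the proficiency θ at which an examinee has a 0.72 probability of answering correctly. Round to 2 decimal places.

P(θ) = 1 / (1 + exp(−α(θ − β)))
logit = ln(0.7200/0.2800) = 0.9445
θ = β + logit/(α) = -0.33 + 0.9445/1.2500 = 0.4256

0.43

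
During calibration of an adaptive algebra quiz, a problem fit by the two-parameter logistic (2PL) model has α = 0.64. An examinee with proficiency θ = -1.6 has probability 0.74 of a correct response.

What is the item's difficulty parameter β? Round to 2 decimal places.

-3.23

P(θ) = 1 / (1 + exp(−α(θ − β)))
logit(0.74) = ln(0.74/0.26) = 1.0460
β = θ − logit/(α) = -1.6 − 1.0460/0.6400 = -3.2343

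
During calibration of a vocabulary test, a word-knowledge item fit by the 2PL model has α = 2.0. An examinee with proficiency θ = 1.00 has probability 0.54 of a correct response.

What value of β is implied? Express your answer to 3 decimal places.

0.920

P(θ) = 1 / (1 + exp(−α(θ − β)))
logit(0.54) = ln(0.54/0.46) = 0.1603
β = θ − logit/(α) = 1.00 − 0.1603/2.0000 = 0.9198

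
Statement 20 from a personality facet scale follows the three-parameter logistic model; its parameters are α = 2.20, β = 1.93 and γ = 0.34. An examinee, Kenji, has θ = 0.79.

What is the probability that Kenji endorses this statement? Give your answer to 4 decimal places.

0.3897

P(θ) = γ + (1 − γ) · 1 / (1 + exp(−α(θ − β)))
Exponent: 2.20 × (0.79 − 1.93) = -2.5080
1/(1 + e^{2.5080}) = 0.0753
P = 0.34 + 0.66 × 0.0753 = 0.3897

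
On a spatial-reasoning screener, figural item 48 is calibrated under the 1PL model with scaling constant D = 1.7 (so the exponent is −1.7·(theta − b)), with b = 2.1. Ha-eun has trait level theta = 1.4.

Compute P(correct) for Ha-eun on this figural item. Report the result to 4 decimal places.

0.2333

P(theta) = 1 / (1 + exp(−D·(theta − b)))
Exponent: 1.7 × (1.4 − 2.1) = -1.1900
1/(1 + e^{1.1900}) = 0.2333
P = 0.2333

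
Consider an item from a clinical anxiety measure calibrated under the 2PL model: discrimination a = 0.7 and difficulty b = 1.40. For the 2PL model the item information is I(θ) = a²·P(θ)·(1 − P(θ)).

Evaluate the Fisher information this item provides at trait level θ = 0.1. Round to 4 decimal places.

P = 1/(1+e^{0.9100}) = 0.2870
P(1−P) = 0.2870 × 0.7130 = 0.2046
I = a² × P(1−P) = 0.7² × 0.2046 = 0.10027

0.1003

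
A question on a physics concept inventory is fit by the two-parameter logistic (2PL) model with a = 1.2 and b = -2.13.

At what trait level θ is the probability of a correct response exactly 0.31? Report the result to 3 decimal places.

P(θ) = 1 / (1 + exp(−a(θ − b)))
logit = ln(0.3100/0.6900) = -0.8001
θ = b + logit/(a) = -2.13 + (-0.8001)/1.2000 = -2.7968

-2.797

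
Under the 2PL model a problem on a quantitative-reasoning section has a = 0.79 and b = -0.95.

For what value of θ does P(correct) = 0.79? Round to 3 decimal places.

0.727

P(θ) = 1 / (1 + exp(−a(θ − b)))
logit = ln(0.7900/0.2100) = 1.3249
θ = b + logit/(a) = -0.95 + 1.3249/0.7900 = 0.7271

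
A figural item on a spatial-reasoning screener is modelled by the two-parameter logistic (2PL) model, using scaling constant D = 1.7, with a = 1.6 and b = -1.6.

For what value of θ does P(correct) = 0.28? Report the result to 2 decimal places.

-1.95

P(θ) = 1 / (1 + exp(−D·a(θ − b)))
logit = ln(0.2800/0.7200) = -0.9445
θ = b + logit/(1.7·a) = -1.6 + (-0.9445)/2.7200 = -1.9472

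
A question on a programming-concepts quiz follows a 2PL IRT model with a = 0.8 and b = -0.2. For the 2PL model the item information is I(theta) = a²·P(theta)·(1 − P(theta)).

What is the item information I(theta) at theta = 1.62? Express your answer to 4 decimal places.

P = 1/(1+e^{-1.4560}) = 0.8109
P(1−P) = 0.8109 × 0.1891 = 0.1533
I = a² × P(1−P) = 0.8² × 0.1533 = 0.09813

0.0981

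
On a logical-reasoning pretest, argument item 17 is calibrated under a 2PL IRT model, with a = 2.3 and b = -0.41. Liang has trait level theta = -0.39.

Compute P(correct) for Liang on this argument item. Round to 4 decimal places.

0.5115

P(theta) = 1 / (1 + exp(−a(theta − b)))
Exponent: 2.3 × (-0.39 − (-0.41)) = 0.0460
1/(1 + e^{-0.0460}) = 0.5115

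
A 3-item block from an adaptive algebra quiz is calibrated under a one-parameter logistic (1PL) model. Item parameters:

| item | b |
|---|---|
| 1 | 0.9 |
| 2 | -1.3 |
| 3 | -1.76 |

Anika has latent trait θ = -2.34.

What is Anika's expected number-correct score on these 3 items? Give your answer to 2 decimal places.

0.66

P(θ) = 1 / (1 + exp(−(θ − b)))
P_1 = 1/(1+e^{3.2400}) = 0.0377
P_2 = 1/(1+e^{1.0400}) = 0.2611
P_3 = 1/(1+e^{0.5800}) = 0.3589
E[score] = 0.0377 + 0.2611 + 0.3589 = 0.6578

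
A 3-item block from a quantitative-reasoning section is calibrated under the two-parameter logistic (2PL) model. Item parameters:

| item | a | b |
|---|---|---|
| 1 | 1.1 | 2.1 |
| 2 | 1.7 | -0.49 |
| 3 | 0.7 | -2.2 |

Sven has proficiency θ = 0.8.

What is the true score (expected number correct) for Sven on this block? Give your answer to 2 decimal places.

1.98

P(θ) = 1 / (1 + exp(−a(θ − b)))
P_1 = 1/(1+e^{1.4300}) = 0.1931
P_2 = 1/(1+e^{-2.1930}) = 0.8996
P_3 = 1/(1+e^{-2.1000}) = 0.8909
E[score] = 0.1931 + 0.8996 + 0.8909 = 1.9836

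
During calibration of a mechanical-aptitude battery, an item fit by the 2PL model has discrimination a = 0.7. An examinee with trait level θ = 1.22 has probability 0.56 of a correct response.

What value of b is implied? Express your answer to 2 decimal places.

P(θ) = 1 / (1 + exp(−a(θ − b)))
logit(0.56) = ln(0.56/0.44) = 0.2412
b = θ − logit/(a) = 1.22 − 0.2412/0.7000 = 0.8755

0.88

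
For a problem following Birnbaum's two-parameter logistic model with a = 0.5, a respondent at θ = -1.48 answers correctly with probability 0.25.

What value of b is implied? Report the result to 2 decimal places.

P(θ) = 1 / (1 + exp(−a(θ − b)))
logit(0.25) = ln(0.25/0.75) = -1.0986
b = θ − logit/(a) = -1.48 − (-1.0986)/0.5000 = 0.7172

0.72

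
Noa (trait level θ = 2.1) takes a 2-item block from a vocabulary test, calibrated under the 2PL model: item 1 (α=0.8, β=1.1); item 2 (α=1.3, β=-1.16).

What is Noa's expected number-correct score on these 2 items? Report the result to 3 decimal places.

1.676

P(θ) = 1 / (1 + exp(−α(θ − β)))
P_1 = 1/(1+e^{-0.8000}) = 0.6900
P_2 = 1/(1+e^{-4.2380}) = 0.9858
E[score] = 0.6900 + 0.9858 = 1.6757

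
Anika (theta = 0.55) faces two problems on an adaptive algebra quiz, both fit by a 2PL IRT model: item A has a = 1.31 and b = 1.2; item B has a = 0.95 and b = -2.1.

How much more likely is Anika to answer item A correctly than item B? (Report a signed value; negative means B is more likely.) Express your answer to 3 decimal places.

-0.626

P(theta) = 1 / (1 + exp(−a(theta − b)))
P_A = 0.2991
P_B = 0.9254
P_A − P_B = -0.6262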